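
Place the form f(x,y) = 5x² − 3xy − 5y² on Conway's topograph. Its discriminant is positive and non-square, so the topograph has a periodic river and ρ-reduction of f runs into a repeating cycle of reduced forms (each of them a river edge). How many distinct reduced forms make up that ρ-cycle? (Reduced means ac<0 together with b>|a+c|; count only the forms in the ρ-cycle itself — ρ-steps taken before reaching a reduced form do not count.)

D = 109, ⌊√D⌋ = 10
descent: ρ → (-5,3,5)  [lands on river]
river: ρ → (5,7,-3)
river: ρ → (-3,5,7)
river: ρ → (7,9,-1)
river: ρ → (-1,9,7)
river: ρ → (7,5,-3)
river: ρ → (-3,7,5)
river: ρ → (5,3,-5)
river: ρ → (-5,7,3)
river: ρ → (3,5,-7)
river: ρ → (-7,9,1)
river: ρ → (1,9,-7)
river: ρ → (-7,5,3)
river: ρ → (3,7,-5)
ρ-cycle length = 14 (tail of 1 descent step not counted)

14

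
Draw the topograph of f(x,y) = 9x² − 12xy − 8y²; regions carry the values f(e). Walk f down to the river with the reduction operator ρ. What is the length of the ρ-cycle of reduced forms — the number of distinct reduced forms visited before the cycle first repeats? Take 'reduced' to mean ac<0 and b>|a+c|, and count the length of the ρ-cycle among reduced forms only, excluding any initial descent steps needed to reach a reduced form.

D = 432, ⌊√D⌋ = 20
descent: ρ → (-8,12,9)  [lands on river]
river: ρ → (9,6,-11)
river: ρ → (-11,16,4)
river: ρ → (4,16,-11)
river: ρ → (-11,6,9)
river: ρ → (9,12,-8)
river: ρ → (-8,20,1)
river: ρ → (1,20,-8)
ρ-cycle length = 8 (tail of 1 descent step not counted)

8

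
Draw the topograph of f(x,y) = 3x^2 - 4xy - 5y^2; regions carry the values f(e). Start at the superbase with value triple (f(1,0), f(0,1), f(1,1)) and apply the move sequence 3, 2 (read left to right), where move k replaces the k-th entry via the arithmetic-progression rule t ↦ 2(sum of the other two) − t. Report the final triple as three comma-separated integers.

start (3,-5,-6) = (f(1,0),f(0,1),f(1,1))
replace slot 3: 2·(3+(-5)) − (-6) = 2 → (3,-5,2)
replace slot 2: 2·(3+2) − (-5) = 15 → (3,15,2)

3,15,2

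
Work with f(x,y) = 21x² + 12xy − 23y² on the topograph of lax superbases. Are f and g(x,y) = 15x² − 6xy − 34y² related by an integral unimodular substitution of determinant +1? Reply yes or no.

D₁ = 2076, D₂ = 2076
river cycle of f (length 18): (-23, 34, 10), (10, 26, -35), (-35, 44, 1), (1, 44, -35), (-35, 26, 10), (10, 34, -23), (-23, 12, 21), (21, 30, -14), (-14, 26, 25), (25, 24, -15), … (8 more)
river cycle of g (length 18): (15, 24, -25), (-25, 26, 14), (14, 30, -21), (-21, 12, 23), (23, 34, -10), (-10, 26, 35), (35, 44, -1), (-1, 44, 35), (35, 26, -10), (-10, 34, 23), … (8 more)
cycles differ ⇒ inequivalent

no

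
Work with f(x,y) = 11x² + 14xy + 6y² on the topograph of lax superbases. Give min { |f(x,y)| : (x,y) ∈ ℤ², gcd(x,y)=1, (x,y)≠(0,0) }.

translate: b→-8 (≡14 mod 22), so (11,14,6)→(11,-8,3)
flip: (11,-8,3)→(3,8,11)
translate: b→2 (≡8 mod 6), so (3,8,11)→(3,2,6)
reduced (well bottom): (3,2,6) with a≤c, −a<b≤a
well minimum = a = 3

3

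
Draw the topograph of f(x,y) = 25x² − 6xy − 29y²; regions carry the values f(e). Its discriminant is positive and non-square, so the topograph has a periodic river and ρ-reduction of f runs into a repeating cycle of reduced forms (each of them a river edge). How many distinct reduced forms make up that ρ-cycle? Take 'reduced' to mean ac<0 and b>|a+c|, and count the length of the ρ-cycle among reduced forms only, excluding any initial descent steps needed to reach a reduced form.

D = 2936, ⌊√D⌋ = 54
descent: ρ → (-29,6,25)  [lands on river]
river: ρ → (25,44,-10)
river: ρ → (-10,36,41)
river: ρ → (41,46,-5)
river: ρ → (-5,54,1)
river: ρ → (1,54,-5)
river: ρ → (-5,46,41)
river: ρ → (41,36,-10)
river: ρ → (-10,44,25)
river: ρ → (25,6,-29)
river: ρ → (-29,52,2)
river: ρ → (2,52,-29)
ρ-cycle length = 12 (tail of 1 descent step not counted)

12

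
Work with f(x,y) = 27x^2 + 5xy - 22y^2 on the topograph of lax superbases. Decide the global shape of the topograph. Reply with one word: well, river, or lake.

D = b²−4ac = 5² − 4·27·(-22) = 2401
D = 49² is a perfect square ⇒ form factors over ℤ ⇒ lakes

lake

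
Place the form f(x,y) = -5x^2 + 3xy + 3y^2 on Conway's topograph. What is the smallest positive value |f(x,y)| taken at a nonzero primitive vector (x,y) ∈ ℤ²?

river: ρ → (3,3,-5)
river: ρ → (-5,7,1)
river: ρ → (1,7,-5)
river: ρ → (-5,3,3)
closes: descent 0, river 4
min |a| on river = 1

1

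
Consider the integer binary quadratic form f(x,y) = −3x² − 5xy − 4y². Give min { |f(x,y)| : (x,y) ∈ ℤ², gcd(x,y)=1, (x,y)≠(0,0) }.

translate: b→-1 (≡5 mod 6), so (3,5,4)→(3,-1,2)
flip: (3,-1,2)→(2,1,3)
reduced (well bottom): (2,1,3) with a≤c, −a<b≤a
well minimum |f| = |-2| = 2 (negative-definite)

2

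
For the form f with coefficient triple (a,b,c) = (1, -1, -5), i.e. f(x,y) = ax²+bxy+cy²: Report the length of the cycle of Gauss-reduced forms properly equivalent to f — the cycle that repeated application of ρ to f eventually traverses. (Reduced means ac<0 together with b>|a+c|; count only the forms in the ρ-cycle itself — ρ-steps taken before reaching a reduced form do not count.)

D = 21, ⌊√D⌋ = 4
descent: ρ → (-5,1,1)
descent: ρ → (1,3,-3)  [lands on river]
river: ρ → (-3,3,1)
ρ-cycle length = 2 (tail of 2 descent steps not counted)

2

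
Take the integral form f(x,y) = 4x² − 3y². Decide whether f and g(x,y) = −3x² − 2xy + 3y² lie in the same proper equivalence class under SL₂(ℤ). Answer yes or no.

D₁ = 48, D₂ = 40
discriminants differ ⇒ not SL₂(ℤ)-equivalent

no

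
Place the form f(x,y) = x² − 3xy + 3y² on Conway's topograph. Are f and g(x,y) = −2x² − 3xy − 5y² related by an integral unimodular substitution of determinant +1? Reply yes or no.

D₁ = -3, D₂ = -31
discriminants differ ⇒ not SL₂(ℤ)-equivalent

no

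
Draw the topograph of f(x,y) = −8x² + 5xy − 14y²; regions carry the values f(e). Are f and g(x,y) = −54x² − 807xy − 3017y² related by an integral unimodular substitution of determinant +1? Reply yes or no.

D₁ = -423, D₂ = -423
f is negative-definite; reduce −f:
−f: reduced (well bottom): (8,-5,14) with a≤c, −a<b≤a
flip sign back: reduced form of f is (-8,5,-14)
g is negative-definite; reduce −g:
−g: translate: b→51 (≡807 mod 108), so (54,807,3017)→(54,51,14)
−g: flip: (54,51,14)→(14,-51,54)
−g: translate: b→5 (≡-51 mod 28), so (14,-51,54)→(14,5,8)
−g: flip: (14,5,8)→(8,-5,14)
−g: reduced (well bottom): (8,-5,14) with a≤c, −a<b≤a
flip sign back: reduced form of g is (-8,5,-14)
reduced forms (-8, 5, -14) vs (-8, 5, -14) ⇒ equivalent

yes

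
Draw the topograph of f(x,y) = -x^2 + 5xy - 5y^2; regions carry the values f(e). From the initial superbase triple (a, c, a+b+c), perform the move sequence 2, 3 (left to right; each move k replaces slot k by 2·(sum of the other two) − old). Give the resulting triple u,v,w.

start (-1,-5,-1) = (f(1,0),f(0,1),f(1,1))
replace slot 2: 2·((-1)+(-1)) − (-5) = 1 → (-1,1,-1)
replace slot 3: 2·((-1)+1) − (-1) = 1 → (-1,1,1)

-1,1,1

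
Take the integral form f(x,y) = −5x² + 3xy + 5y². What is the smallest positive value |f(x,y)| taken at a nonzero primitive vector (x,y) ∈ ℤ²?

river: ρ → (5,7,-3)
river: ρ → (-3,5,7)
river: ρ → (7,9,-1)
river: ρ → (-1,9,7)
river: ρ → (7,5,-3)
river: ρ → (-3,7,5)
river: ρ → (5,3,-5)
river: ρ → (-5,7,3)
river: ρ → (3,5,-7)
river: ρ → (-7,9,1)
river: ρ → (1,9,-7)
river: ρ → (-7,5,3)
river: ρ → (3,7,-5)
river: ρ → (-5,3,5)
closes: descent 0, river 14
min |a| on river = 1

1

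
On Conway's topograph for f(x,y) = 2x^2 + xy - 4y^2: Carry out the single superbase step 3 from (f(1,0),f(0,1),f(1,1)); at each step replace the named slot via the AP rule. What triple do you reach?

start (2,-4,-1) = (f(1,0),f(0,1),f(1,1))
replace slot 3: 2·(2+(-4)) − (-1) = -3 → (2,-4,-3)

2,-4,-3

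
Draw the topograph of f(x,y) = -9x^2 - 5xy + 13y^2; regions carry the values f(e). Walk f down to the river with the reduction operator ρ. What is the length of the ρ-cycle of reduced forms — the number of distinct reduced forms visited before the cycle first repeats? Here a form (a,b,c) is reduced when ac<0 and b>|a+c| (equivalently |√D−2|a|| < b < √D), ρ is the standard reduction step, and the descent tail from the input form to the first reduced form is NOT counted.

D = 493, ⌊√D⌋ = 22
descent: ρ → (13,5,-9)  [lands on river]
river: ρ → (-9,13,9)
river: ρ → (9,5,-13)
river: ρ → (-13,21,1)
river: ρ → (1,21,-13)
river: ρ → (-13,5,9)
river: ρ → (9,13,-9)
river: ρ → (-9,5,13)
river: ρ → (13,21,-1)
river: ρ → (-1,21,13)
ρ-cycle length = 10 (tail of 1 descent step not counted)

10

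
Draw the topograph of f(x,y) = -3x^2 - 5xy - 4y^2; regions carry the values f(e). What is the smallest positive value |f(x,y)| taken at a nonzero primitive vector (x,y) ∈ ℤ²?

translate: b→-1 (≡5 mod 6), so (3,5,4)→(3,-1,2)
flip: (3,-1,2)→(2,1,3)
reduced (well bottom): (2,1,3) with a≤c, −a<b≤a
well minimum |f| = |-2| = 2 (negative-definite)

2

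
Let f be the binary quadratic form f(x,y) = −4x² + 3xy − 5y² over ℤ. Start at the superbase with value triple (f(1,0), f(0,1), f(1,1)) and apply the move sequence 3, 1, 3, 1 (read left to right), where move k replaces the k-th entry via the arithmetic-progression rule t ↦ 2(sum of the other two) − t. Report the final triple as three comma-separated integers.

start (-4,-5,-6) = (f(1,0),f(0,1),f(1,1))
replace slot 3: 2·((-4)+(-5)) − (-6) = -12 → (-4,-5,-12)
replace slot 1: 2·((-5)+(-12)) − (-4) = -30 → (-30,-5,-12)
replace slot 3: 2·((-30)+(-5)) − (-12) = -58 → (-30,-5,-58)
replace slot 1: 2·((-5)+(-58)) − (-30) = -96 → (-96,-5,-58)

-96,-5,-58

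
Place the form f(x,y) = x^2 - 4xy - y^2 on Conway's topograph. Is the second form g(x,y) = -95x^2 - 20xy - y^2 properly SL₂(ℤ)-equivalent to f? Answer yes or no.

D₁ = 20, D₂ = 20
river cycle of f (length 2): (-1, 4, 1), (1, 4, -1)
river cycle of g (length 2): (-1, 4, 1), (1, 4, -1)
cycles coincide ⇒ equivalent

yes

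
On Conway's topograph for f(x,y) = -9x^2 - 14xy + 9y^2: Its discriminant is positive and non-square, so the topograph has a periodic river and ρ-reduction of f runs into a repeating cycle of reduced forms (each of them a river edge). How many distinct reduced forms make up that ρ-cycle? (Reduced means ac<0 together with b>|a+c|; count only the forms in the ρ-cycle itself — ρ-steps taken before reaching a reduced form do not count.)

D = 520, ⌊√D⌋ = 22
descent: ρ → (9,14,-9)  [lands on river]
river: ρ → (-9,22,1)
river: ρ → (1,22,-9)
river: ρ → (-9,14,9)
river: ρ → (9,22,-1)
river: ρ → (-1,22,9)
ρ-cycle length = 6 (tail of 1 descent step not counted)

6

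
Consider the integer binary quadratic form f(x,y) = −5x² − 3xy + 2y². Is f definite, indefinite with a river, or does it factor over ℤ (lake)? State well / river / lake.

D = b²−4ac = (-3)² − 4·(-5)·2 = 49
D = 7² is a perfect square ⇒ form factors over ℤ ⇒ lakes

lake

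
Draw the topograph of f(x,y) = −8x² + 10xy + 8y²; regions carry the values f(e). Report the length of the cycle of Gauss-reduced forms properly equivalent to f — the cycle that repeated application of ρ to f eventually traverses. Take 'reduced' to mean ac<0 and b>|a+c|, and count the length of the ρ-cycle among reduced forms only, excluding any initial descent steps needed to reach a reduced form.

D = 356, ⌊√D⌋ = 18
river: ρ → (8,6,-10)
river: ρ → (-10,14,4)
river: ρ → (4,18,-2)
river: ρ → (-2,18,4)
river: ρ → (4,14,-10)
river: ρ → (-10,6,8)
river: ρ → (8,10,-8)
river: ρ → (-8,6,10)
river: ρ → (10,14,-4)
river: ρ → (-4,18,2)
river: ρ → (2,18,-4)
river: ρ → (-4,14,10)
river: ρ → (10,6,-8)
river: ρ → (-8,10,8)
ρ-cycle length = 14 (tail of 0 descent steps not counted)

14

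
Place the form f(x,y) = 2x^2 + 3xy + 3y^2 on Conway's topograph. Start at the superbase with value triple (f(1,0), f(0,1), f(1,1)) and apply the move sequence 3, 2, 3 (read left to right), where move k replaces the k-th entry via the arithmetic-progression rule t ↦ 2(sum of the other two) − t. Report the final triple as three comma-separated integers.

start (2,3,8) = (f(1,0),f(0,1),f(1,1))
replace slot 3: 2·(2+3) − 8 = 2 → (2,3,2)
replace slot 2: 2·(2+2) − 3 = 5 → (2,5,2)
replace slot 3: 2·(2+5) − 2 = 12 → (2,5,12)

2,5,12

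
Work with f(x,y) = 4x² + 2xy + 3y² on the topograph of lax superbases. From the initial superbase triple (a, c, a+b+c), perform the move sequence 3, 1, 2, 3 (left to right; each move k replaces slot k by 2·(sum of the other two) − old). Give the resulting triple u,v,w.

start (4,3,9) = (f(1,0),f(0,1),f(1,1))
replace slot 3: 2·(4+3) − 9 = 5 → (4,3,5)
replace slot 1: 2·(3+5) − 4 = 12 → (12,3,5)
replace slot 2: 2·(12+5) − 3 = 31 → (12,31,5)
replace slot 3: 2·(12+31) − 5 = 81 → (12,31,81)

12,31,81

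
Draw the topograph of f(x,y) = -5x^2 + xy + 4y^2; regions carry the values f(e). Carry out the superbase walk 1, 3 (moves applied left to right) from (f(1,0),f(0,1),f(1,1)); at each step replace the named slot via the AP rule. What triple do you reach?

start (-5,4,0) = (f(1,0),f(0,1),f(1,1))
replace slot 1: 2·(4+0) − (-5) = 13 → (13,4,0)
replace slot 3: 2·(13+4) − 0 = 34 → (13,4,34)

13,4,34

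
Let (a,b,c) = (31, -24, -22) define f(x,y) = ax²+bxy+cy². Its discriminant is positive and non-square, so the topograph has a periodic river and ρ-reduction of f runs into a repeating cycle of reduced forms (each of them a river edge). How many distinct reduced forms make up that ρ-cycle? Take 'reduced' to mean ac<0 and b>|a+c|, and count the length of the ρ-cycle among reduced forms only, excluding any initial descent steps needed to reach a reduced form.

D = 3304, ⌊√D⌋ = 57
descent: ρ → (-22,24,31)  [lands on river]
river: ρ → (31,38,-15)
river: ρ → (-15,52,10)
river: ρ → (10,48,-25)
river: ρ → (-25,52,6)
river: ρ → (6,56,-7)
river: ρ → (-7,56,6)
river: ρ → (6,52,-25)
river: ρ → (-25,48,10)
river: ρ → (10,52,-15)
river: ρ → (-15,38,31)
river: ρ → (31,24,-22)
river: ρ → (-22,20,33)
river: ρ → (33,46,-9)
river: ρ → (-9,44,38)
river: ρ → (38,32,-15)
river: ρ → (-15,28,42)
river: ρ → (42,56,-1)
river: ρ → (-1,56,42)
river: ρ → (42,28,-15)
river: ρ → (-15,32,38)
river: ρ → (38,44,-9)
river: ρ → (-9,46,33)
river: ρ → (33,20,-22)
ρ-cycle length = 24 (tail of 1 descent step not counted)

24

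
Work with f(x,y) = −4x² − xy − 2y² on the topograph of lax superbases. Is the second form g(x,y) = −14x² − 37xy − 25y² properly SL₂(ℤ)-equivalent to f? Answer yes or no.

D₁ = -31, D₂ = -31
f is negative-definite; reduce −f:
−f: flip: (4,1,2)→(2,-1,4)
−f: reduced (well bottom): (2,-1,4) with a≤c, −a<b≤a
flip sign back: reduced form of f is (-2,1,-4)
g is negative-definite; reduce −g:
−g: translate: b→9 (≡37 mod 28), so (14,37,25)→(14,9,2)
−g: flip: (14,9,2)→(2,-9,14)
−g: translate: b→-1 (≡-9 mod 4), so (2,-9,14)→(2,-1,4)
−g: reduced (well bottom): (2,-1,4) with a≤c, −a<b≤a
flip sign back: reduced form of g is (-2,1,-4)
reduced forms (-2, 1, -4) vs (-2, 1, -4) ⇒ equivalent

yes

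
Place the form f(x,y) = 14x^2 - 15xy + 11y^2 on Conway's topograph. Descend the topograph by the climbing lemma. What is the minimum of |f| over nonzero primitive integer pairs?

translate: b→13 (≡-15 mod 28), so (14,-15,11)→(14,13,10)
flip: (14,13,10)→(10,-13,14)
translate: b→7 (≡-13 mod 20), so (10,-13,14)→(10,7,11)
reduced (well bottom): (10,7,11) with a≤c, −a<b≤a
well minimum = a = 10

10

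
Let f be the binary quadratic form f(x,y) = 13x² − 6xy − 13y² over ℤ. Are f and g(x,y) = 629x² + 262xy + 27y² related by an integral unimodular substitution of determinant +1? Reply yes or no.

D₁ = 712, D₂ = 712
river cycle of f (length 8): (-13, 6, 13), (13, 20, -6), (-6, 16, 19), (19, 22, -3), (-3, 26, 3), (3, 22, -19), (-19, 16, 6), (6, 20, -13)
river cycle of g (length 8): (-6, 16, 19), (19, 22, -3), (-3, 26, 3), (3, 22, -19), (-19, 16, 6), (6, 20, -13), (-13, 6, 13), (13, 20, -6)
cycles coincide ⇒ equivalent

yes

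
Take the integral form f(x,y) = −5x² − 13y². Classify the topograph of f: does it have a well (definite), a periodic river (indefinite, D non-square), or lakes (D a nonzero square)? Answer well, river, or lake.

D = b²−4ac = 0² − 4·(-5)·(-13) = -260
D < 0 ⇒ definite ⇒ every region one sign ⇒ single well

well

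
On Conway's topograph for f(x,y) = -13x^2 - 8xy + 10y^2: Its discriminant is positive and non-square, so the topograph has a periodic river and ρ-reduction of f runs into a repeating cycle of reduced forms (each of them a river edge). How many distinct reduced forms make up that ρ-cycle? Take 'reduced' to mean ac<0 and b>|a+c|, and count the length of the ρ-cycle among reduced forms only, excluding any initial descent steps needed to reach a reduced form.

D = 584, ⌊√D⌋ = 24
descent: ρ → (10,8,-13)  [lands on river]
river: ρ → (-13,18,5)
river: ρ → (5,22,-5)
river: ρ → (-5,18,13)
river: ρ → (13,8,-10)
river: ρ → (-10,12,11)
river: ρ → (11,10,-11)
river: ρ → (-11,12,10)
ρ-cycle length = 8 (tail of 1 descent step not counted)

8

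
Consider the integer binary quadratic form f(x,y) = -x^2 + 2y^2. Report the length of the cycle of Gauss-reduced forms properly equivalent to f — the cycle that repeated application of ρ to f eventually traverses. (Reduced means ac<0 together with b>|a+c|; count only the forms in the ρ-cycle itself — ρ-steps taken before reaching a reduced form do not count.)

D = 8, ⌊√D⌋ = 2
descent: ρ → (2,0,-1)
descent: ρ → (-1,2,1)  [lands on river]
river: ρ → (1,2,-1)
ρ-cycle length = 2 (tail of 2 descent steps not counted)

2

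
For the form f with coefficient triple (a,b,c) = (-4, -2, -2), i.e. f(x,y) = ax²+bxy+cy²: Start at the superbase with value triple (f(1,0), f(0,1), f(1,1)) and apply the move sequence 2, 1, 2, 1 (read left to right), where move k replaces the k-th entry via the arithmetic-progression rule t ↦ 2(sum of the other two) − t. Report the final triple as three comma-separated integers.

start (-4,-2,-8) = (f(1,0),f(0,1),f(1,1))
replace slot 2: 2·((-4)+(-8)) − (-2) = -22 → (-4,-22,-8)
replace slot 1: 2·((-22)+(-8)) − (-4) = -56 → (-56,-22,-8)
replace slot 2: 2·((-56)+(-8)) − (-22) = -106 → (-56,-106,-8)
replace slot 1: 2·((-106)+(-8)) − (-56) = -172 → (-172,-106,-8)

-172,-106,-8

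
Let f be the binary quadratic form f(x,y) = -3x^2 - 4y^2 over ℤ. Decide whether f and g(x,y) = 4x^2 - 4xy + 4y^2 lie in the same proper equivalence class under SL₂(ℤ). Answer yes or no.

D₁ = -48, D₂ = -48
f is negative-definite; reduce −f:
−f: reduced (well bottom): (3,0,4) with a≤c, −a<b≤a
flip sign back: reduced form of f is (-3,0,-4)
g: translate: b→4 (≡-4 mod 8), so (4,-4,4)→(4,4,4)
g: reduced (well bottom): (4,4,4) with a≤c, −a<b≤a
reduced forms (-3, 0, -4) vs (4, 4, 4) ⇒ inequivalent

no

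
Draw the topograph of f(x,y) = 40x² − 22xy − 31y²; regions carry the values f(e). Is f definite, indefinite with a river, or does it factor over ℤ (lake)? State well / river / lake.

D = b²−4ac = (-22)² − 4·40·(-31) = 5444
D > 0 non-square ⇒ indefinite ⇒ periodic river

river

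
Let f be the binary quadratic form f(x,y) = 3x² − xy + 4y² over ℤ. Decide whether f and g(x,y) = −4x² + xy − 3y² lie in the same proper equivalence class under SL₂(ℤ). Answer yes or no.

D₁ = -47, D₂ = -47
f: reduced (well bottom): (3,-1,4) with a≤c, −a<b≤a
g is negative-definite; reduce −g:
−g: flip: (4,-1,3)→(3,1,4)
−g: reduced (well bottom): (3,1,4) with a≤c, −a<b≤a
flip sign back: reduced form of g is (-3,-1,-4)
reduced forms (3, -1, 4) vs (-3, -1, -4) ⇒ inequivalent

no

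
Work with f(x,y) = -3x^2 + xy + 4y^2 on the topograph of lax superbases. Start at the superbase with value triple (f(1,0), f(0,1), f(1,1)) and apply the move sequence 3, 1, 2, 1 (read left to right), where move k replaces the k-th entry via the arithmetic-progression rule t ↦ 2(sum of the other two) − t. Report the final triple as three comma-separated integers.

start (-3,4,2) = (f(1,0),f(0,1),f(1,1))
replace slot 3: 2·((-3)+4) − 2 = 0 → (-3,4,0)
replace slot 1: 2·(4+0) − (-3) = 11 → (11,4,0)
replace slot 2: 2·(11+0) − 4 = 18 → (11,18,0)
replace slot 1: 2·(18+0) − 11 = 25 → (25,18,0)

25,18,0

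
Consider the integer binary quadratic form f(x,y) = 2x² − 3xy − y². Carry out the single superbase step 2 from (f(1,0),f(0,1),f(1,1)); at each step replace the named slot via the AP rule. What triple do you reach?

start (2,-1,-2) = (f(1,0),f(0,1),f(1,1))
replace slot 2: 2·(2+(-2)) − (-1) = 1 → (2,1,-2)

2,1,-2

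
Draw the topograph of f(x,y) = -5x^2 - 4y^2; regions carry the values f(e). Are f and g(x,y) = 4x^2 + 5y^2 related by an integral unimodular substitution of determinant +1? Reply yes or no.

D₁ = -80, D₂ = -80
f is negative-definite; reduce −f:
−f: flip: (5,0,4)→(4,0,5)
−f: reduced (well bottom): (4,0,5) with a≤c, −a<b≤a
flip sign back: reduced form of f is (-4,0,-5)
g: reduced (well bottom): (4,0,5) with a≤c, −a<b≤a
reduced forms (-4, 0, -5) vs (4, 0, 5) ⇒ inequivalent

no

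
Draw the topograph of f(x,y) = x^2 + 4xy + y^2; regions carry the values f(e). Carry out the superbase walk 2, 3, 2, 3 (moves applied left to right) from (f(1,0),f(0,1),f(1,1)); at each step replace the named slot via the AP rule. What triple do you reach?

start (1,1,6) = (f(1,0),f(0,1),f(1,1))
replace slot 2: 2·(1+6) − 1 = 13 → (1,13,6)
replace slot 3: 2·(1+13) − 6 = 22 → (1,13,22)
replace slot 2: 2·(1+22) − 13 = 33 → (1,33,22)
replace slot 3: 2·(1+33) − 22 = 46 → (1,33,46)

1,33,46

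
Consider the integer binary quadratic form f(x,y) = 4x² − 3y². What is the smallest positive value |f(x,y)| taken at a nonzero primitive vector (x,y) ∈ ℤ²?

descent: ρ → (-3,6,1)  [lands on river]
river: ρ → (1,6,-3)
closes: descent 1, river 2
min |a| on river = 1

1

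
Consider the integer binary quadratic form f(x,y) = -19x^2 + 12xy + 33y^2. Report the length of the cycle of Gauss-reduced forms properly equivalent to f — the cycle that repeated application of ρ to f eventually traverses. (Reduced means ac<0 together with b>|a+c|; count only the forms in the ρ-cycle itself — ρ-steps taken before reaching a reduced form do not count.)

D = 2652, ⌊√D⌋ = 51
descent: ρ → (33,-12,-19)
descent: ρ → (-19,50,2)  [lands on river]
river: ρ → (2,50,-19)
river: ρ → (-19,26,26)
river: ρ → (26,26,-19)
ρ-cycle length = 4 (tail of 2 descent steps not counted)

4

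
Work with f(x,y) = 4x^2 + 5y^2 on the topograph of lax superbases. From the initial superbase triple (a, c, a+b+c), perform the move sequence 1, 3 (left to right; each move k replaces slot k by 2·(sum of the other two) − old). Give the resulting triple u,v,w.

start (4,5,9) = (f(1,0),f(0,1),f(1,1))
replace slot 1: 2·(5+9) − 4 = 24 → (24,5,9)
replace slot 3: 2·(24+5) − 9 = 49 → (24,5,49)

24,5,49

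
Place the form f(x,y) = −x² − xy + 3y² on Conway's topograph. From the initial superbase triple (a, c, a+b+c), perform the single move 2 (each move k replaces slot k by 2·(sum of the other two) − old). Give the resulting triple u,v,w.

start (-1,3,1) = (f(1,0),f(0,1),f(1,1))
replace slot 2: 2·((-1)+1) − 3 = -3 → (-1,-3,1)

-1,-3,1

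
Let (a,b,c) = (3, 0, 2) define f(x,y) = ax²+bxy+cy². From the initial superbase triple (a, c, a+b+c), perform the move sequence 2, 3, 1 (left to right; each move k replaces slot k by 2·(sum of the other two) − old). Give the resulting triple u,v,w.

start (3,2,5) = (f(1,0),f(0,1),f(1,1))
replace slot 2: 2·(3+5) − 2 = 14 → (3,14,5)
replace slot 3: 2·(3+14) − 5 = 29 → (3,14,29)
replace slot 1: 2·(14+29) − 3 = 83 → (83,14,29)

83,14,29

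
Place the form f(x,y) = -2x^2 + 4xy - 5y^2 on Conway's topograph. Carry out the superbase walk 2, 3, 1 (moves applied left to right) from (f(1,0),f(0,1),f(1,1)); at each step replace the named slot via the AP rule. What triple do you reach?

start (-2,-5,-3) = (f(1,0),f(0,1),f(1,1))
replace slot 2: 2·((-2)+(-3)) − (-5) = -5 → (-2,-5,-3)
replace slot 3: 2·((-2)+(-5)) − (-3) = -11 → (-2,-5,-11)
replace slot 1: 2·((-5)+(-11)) − (-2) = -30 → (-30,-5,-11)

-30,-5,-11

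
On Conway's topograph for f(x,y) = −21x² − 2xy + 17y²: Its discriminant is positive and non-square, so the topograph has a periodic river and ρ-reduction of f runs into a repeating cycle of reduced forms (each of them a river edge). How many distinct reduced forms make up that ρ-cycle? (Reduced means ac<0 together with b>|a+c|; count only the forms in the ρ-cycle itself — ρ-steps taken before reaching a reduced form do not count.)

D = 1432, ⌊√D⌋ = 37
descent: ρ → (17,36,-2)  [lands on river]
river: ρ → (-2,36,17)
river: ρ → (17,32,-6)
river: ρ → (-6,28,27)
river: ρ → (27,26,-7)
river: ρ → (-7,30,19)
river: ρ → (19,8,-18)
river: ρ → (-18,28,9)
river: ρ → (9,26,-21)
river: ρ → (-21,16,14)
river: ρ → (14,12,-23)
river: ρ → (-23,34,3)
river: ρ → (3,32,-34)
river: ρ → (-34,36,1)
river: ρ → (1,36,-34)
river: ρ → (-34,32,3)
river: ρ → (3,34,-23)
river: ρ → (-23,12,14)
river: ρ → (14,16,-21)
river: ρ → (-21,26,9)
river: ρ → (9,28,-18)
river: ρ → (-18,8,19)
river: ρ → (19,30,-7)
river: ρ → (-7,26,27)
river: ρ → (27,28,-6)
river: ρ → (-6,32,17)
ρ-cycle length = 26 (tail of 1 descent step not counted)

26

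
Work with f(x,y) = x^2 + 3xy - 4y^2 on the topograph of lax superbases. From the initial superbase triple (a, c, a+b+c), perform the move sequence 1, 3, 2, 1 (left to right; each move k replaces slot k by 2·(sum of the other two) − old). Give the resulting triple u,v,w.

start (1,-4,0) = (f(1,0),f(0,1),f(1,1))
replace slot 1: 2·((-4)+0) − 1 = -9 → (-9,-4,0)
replace slot 3: 2·((-9)+(-4)) − 0 = -26 → (-9,-4,-26)
replace slot 2: 2·((-9)+(-26)) − (-4) = -66 → (-9,-66,-26)
replace slot 1: 2·((-66)+(-26)) − (-9) = -175 → (-175,-66,-26)

-175,-66,-26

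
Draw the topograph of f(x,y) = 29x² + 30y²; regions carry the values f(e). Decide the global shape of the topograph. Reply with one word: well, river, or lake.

D = b²−4ac = 0² − 4·29·30 = -3480
D < 0 ⇒ definite ⇒ every region one sign ⇒ single well

well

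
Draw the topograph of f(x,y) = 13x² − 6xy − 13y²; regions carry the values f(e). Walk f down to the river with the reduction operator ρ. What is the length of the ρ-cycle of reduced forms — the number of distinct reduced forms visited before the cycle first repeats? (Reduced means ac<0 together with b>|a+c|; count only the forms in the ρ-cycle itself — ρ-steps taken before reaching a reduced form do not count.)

D = 712, ⌊√D⌋ = 26
descent: ρ → (-13,6,13)  [lands on river]
river: ρ → (13,20,-6)
river: ρ → (-6,16,19)
river: ρ → (19,22,-3)
river: ρ → (-3,26,3)
river: ρ → (3,22,-19)
river: ρ → (-19,16,6)
river: ρ → (6,20,-13)
ρ-cycle length = 8 (tail of 1 descent step not counted)

8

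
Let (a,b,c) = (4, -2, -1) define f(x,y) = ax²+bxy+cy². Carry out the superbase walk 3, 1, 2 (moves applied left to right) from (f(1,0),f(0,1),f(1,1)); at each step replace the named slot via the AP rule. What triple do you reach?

start (4,-1,1) = (f(1,0),f(0,1),f(1,1))
replace slot 3: 2·(4+(-1)) − 1 = 5 → (4,-1,5)
replace slot 1: 2·((-1)+5) − 4 = 4 → (4,-1,5)
replace slot 2: 2·(4+5) − (-1) = 19 → (4,19,5)

4,19,5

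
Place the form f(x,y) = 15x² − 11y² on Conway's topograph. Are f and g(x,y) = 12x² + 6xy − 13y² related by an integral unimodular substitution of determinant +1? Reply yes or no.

D₁ = 660, D₂ = 660
river cycle of f (length 6): (-11, 22, 4), (4, 18, -21), (-21, 24, 1), (1, 24, -21), (-21, 18, 4), (4, 22, -11)
river cycle of g (length 8): (-13, 20, 5), (5, 20, -13), (-13, 6, 12), (12, 18, -7), (-7, 24, 3), (3, 24, -7), (-7, 18, 12), (12, 6, -13)
cycles differ ⇒ inequivalent

no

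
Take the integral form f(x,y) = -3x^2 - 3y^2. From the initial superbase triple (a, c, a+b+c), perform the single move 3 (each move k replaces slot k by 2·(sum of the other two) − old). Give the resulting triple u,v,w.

start (-3,-3,-6) = (f(1,0),f(0,1),f(1,1))
replace slot 3: 2·((-3)+(-3)) − (-6) = -6 → (-3,-3,-6)

-3,-3,-6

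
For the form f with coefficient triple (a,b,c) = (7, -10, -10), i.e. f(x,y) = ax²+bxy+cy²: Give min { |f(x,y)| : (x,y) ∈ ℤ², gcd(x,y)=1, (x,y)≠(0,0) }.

descent: ρ → (-10,10,7)  [lands on river]
river: ρ → (7,18,-2)
river: ρ → (-2,18,7)
river: ρ → (7,10,-10)
closes: descent 1, river 4
min |a| on river = 2

2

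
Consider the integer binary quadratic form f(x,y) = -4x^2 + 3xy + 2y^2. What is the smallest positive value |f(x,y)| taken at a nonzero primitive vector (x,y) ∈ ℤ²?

river: ρ → (2,5,-2)
river: ρ → (-2,3,4)
river: ρ → (4,5,-1)
river: ρ → (-1,5,4)
river: ρ → (4,3,-2)
river: ρ → (-2,5,2)
river: ρ → (2,3,-4)
river: ρ → (-4,5,1)
river: ρ → (1,5,-4)
river: ρ → (-4,3,2)
closes: descent 0, river 10
min |a| on river = 1

1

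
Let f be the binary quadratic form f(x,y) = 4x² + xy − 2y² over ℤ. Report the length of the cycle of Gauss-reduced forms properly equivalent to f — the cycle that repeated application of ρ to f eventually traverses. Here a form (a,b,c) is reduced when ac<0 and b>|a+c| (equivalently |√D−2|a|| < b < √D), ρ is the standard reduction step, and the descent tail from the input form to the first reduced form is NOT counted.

D = 33, ⌊√D⌋ = 5
descent: ρ → (-2,3,3)  [lands on river]
river: ρ → (3,3,-2)
river: ρ → (-2,5,1)
river: ρ → (1,5,-2)
ρ-cycle length = 4 (tail of 1 descent step not counted)

4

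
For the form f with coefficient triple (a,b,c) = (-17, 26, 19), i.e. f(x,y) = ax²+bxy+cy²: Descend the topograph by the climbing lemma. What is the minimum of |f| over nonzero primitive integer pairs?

river: ρ → (19,12,-24)
river: ρ → (-24,36,7)
river: ρ → (7,34,-29)
river: ρ → (-29,24,12)
river: ρ → (12,24,-29)
river: ρ → (-29,34,7)
river: ρ → (7,36,-24)
river: ρ → (-24,12,19)
river: ρ → (19,26,-17)
river: ρ → (-17,42,3)
river: ρ → (3,42,-17)
river: ρ → (-17,26,19)
closes: descent 0, river 12
min |a| on river = 3

3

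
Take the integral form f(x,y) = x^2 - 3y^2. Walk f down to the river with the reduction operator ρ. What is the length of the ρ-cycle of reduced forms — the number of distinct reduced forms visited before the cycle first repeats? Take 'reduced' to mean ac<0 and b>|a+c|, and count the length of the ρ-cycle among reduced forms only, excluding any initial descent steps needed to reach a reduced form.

D = 12, ⌊√D⌋ = 3
descent: ρ → (-3,0,1)
descent: ρ → (1,2,-2)  [lands on river]
river: ρ → (-2,2,1)
ρ-cycle length = 2 (tail of 2 descent steps not counted)

2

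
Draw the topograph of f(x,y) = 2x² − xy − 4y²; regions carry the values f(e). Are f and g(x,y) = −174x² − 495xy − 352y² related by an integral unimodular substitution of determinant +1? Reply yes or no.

D₁ = 33, D₂ = 33
river cycle of f (length 4): (2, 3, -3), (-3, 3, 2), (2, 5, -1), (-1, 5, 2)
river cycle of g (length 4): (2, 3, -3), (-3, 3, 2), (2, 5, -1), (-1, 5, 2)
cycles coincide ⇒ equivalent

yes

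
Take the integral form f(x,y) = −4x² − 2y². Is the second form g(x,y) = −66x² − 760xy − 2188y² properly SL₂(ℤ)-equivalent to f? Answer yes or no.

D₁ = -32, D₂ = -32
f is negative-definite; reduce −f:
−f: flip: (4,0,2)→(2,0,4)
−f: reduced (well bottom): (2,0,4) with a≤c, −a<b≤a
flip sign back: reduced form of f is (-2,0,-4)
g is negative-definite; reduce −g:
−g: translate: b→-32 (≡760 mod 132), so (66,760,2188)→(66,-32,4)
−g: flip: (66,-32,4)→(4,32,66)
−g: translate: b→0 (≡32 mod 8), so (4,32,66)→(4,0,2)
−g: flip: (4,0,2)→(2,0,4)
−g: reduced (well bottom): (2,0,4) with a≤c, −a<b≤a
flip sign back: reduced form of g is (-2,0,-4)
reduced forms (-2, 0, -4) vs (-2, 0, -4) ⇒ equivalent

yes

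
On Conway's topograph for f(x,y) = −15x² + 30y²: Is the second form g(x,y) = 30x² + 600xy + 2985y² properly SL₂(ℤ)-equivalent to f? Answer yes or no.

D₁ = 1800, D₂ = 1800
river cycle of f (length 2): (-15, 30, 15), (15, 30, -15)
river cycle of g (length 2): (-15, 30, 15), (15, 30, -15)
cycles coincide ⇒ equivalent

yes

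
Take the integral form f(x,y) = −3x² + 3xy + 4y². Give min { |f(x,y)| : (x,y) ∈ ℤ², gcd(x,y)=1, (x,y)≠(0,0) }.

river: ρ → (4,5,-2)
river: ρ → (-2,7,1)
river: ρ → (1,7,-2)
river: ρ → (-2,5,4)
river: ρ → (4,3,-3)
river: ρ → (-3,3,4)
closes: descent 0, river 6
min |a| on river = 1

1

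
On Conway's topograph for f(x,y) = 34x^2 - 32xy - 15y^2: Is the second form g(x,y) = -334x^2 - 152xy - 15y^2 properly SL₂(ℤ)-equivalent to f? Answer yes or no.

D₁ = 3064, D₂ = 3064
river cycle of f (length 44): (-15, 32, 34), (34, 36, -13), (-13, 42, 25), (25, 8, -30), (-30, 52, 3), (3, 50, -47), (-47, 44, 6), (6, 52, -15), (-15, 38, 27), (27, 16, -26), … (34 more)
river cycle of g (length 44): (-15, 32, 34), (34, 36, -13), (-13, 42, 25), (25, 8, -30), (-30, 52, 3), (3, 50, -47), (-47, 44, 6), (6, 52, -15), (-15, 38, 27), (27, 16, -26), … (34 more)
cycles coincide ⇒ equivalent

yes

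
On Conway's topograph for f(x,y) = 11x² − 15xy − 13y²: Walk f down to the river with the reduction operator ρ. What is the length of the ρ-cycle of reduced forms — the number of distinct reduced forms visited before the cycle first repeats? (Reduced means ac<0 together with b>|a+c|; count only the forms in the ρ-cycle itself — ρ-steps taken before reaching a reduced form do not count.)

D = 797, ⌊√D⌋ = 28
descent: ρ → (-13,15,11)  [lands on river]
river: ρ → (11,7,-17)
river: ρ → (-17,27,1)
river: ρ → (1,27,-17)
river: ρ → (-17,7,11)
river: ρ → (11,15,-13)
river: ρ → (-13,11,13)
river: ρ → (13,15,-11)
river: ρ → (-11,7,17)
river: ρ → (17,27,-1)
river: ρ → (-1,27,17)
river: ρ → (17,7,-11)
river: ρ → (-11,15,13)
river: ρ → (13,11,-13)
ρ-cycle length = 14 (tail of 1 descent step not counted)

14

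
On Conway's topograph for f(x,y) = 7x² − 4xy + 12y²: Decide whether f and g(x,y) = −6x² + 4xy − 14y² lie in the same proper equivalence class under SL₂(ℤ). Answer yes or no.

D₁ = -320, D₂ = -320
f: reduced (well bottom): (7,-4,12) with a≤c, −a<b≤a
g is negative-definite; reduce −g:
−g: reduced (well bottom): (6,-4,14) with a≤c, −a<b≤a
flip sign back: reduced form of g is (-6,4,-14)
reduced forms (7, -4, 12) vs (-6, 4, -14) ⇒ inequivalent

no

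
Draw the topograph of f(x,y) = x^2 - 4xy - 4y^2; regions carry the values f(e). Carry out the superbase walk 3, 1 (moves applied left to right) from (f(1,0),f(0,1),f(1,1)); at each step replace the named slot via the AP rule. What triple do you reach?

start (1,-4,-7) = (f(1,0),f(0,1),f(1,1))
replace slot 3: 2·(1+(-4)) − (-7) = 1 → (1,-4,1)
replace slot 1: 2·((-4)+1) − 1 = -7 → (-7,-4,1)

-7,-4,1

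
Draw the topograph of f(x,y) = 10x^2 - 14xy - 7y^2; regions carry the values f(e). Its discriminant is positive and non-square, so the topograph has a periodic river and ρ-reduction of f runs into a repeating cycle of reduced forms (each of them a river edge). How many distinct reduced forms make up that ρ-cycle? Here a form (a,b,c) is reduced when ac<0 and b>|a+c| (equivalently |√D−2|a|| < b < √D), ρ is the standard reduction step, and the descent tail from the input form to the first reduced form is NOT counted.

D = 476, ⌊√D⌋ = 21
descent: ρ → (-7,14,10)  [lands on river]
river: ρ → (10,6,-11)
river: ρ → (-11,16,5)
river: ρ → (5,14,-14)
river: ρ → (-14,14,5)
river: ρ → (5,16,-11)
river: ρ → (-11,6,10)
river: ρ → (10,14,-7)
ρ-cycle length = 8 (tail of 1 descent step not counted)

8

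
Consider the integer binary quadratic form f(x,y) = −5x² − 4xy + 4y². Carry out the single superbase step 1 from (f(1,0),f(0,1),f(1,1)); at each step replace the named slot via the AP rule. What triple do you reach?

start (-5,4,-5) = (f(1,0),f(0,1),f(1,1))
replace slot 1: 2·(4+(-5)) − (-5) = 3 → (3,4,-5)

3,4,-5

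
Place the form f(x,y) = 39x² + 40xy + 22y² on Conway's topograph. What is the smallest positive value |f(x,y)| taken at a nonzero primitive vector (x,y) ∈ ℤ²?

translate: b→-38 (≡40 mod 78), so (39,40,22)→(39,-38,21)
flip: (39,-38,21)→(21,38,39)
translate: b→-4 (≡38 mod 42), so (21,38,39)→(21,-4,22)
reduced (well bottom): (21,-4,22) with a≤c, −a<b≤a
well minimum = a = 21

21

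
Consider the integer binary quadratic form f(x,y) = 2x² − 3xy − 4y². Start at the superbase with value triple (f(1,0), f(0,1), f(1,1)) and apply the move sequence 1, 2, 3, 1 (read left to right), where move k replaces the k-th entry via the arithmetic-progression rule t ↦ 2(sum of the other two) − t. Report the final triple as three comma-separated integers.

start (2,-4,-5) = (f(1,0),f(0,1),f(1,1))
replace slot 1: 2·((-4)+(-5)) − 2 = -20 → (-20,-4,-5)
replace slot 2: 2·((-20)+(-5)) − (-4) = -46 → (-20,-46,-5)
replace slot 3: 2·((-20)+(-46)) − (-5) = -127 → (-20,-46,-127)
replace slot 1: 2·((-46)+(-127)) − (-20) = -326 → (-326,-46,-127)

-326,-46,-127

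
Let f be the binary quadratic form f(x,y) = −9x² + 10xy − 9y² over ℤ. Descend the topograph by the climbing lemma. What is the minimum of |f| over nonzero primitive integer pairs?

translate: b→8 (≡-10 mod 18), so (9,-10,9)→(9,8,8)
flip: (9,8,8)→(8,-8,9)
translate: b→8 (≡-8 mod 16), so (8,-8,9)→(8,8,9)
reduced (well bottom): (8,8,9) with a≤c, −a<b≤a
well minimum |f| = |-8| = 8 (negative-definite)

8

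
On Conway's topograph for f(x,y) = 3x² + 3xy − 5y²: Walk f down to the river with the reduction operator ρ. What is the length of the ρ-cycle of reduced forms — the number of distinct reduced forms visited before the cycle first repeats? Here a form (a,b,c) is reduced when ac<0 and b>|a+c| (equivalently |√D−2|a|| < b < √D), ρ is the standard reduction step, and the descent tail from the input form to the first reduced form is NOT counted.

D = 69, ⌊√D⌋ = 8
river: ρ → (-5,7,1)
river: ρ → (1,7,-5)
river: ρ → (-5,3,3)
river: ρ → (3,3,-5)
ρ-cycle length = 4 (tail of 0 descent steps not counted)

4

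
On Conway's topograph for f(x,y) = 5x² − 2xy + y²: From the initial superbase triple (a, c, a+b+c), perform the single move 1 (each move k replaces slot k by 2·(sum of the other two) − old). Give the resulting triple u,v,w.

start (5,1,4) = (f(1,0),f(0,1),f(1,1))
replace slot 1: 2·(1+4) − 5 = 5 → (5,1,4)

5,1,4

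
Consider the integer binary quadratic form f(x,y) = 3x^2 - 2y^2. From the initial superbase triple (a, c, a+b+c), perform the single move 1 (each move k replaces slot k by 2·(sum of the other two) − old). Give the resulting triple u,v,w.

start (3,-2,1) = (f(1,0),f(0,1),f(1,1))
replace slot 1: 2·((-2)+1) − 3 = -5 → (-5,-2,1)

-5,-2,1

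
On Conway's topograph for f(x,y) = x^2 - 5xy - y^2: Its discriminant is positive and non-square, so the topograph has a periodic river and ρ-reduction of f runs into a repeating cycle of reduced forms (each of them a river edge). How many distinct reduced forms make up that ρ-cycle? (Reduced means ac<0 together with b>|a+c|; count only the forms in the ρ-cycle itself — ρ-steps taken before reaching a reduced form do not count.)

D = 29, ⌊√D⌋ = 5
descent: ρ → (-1,5,1)  [lands on river]
river: ρ → (1,5,-1)
ρ-cycle length = 2 (tail of 1 descent step not counted)

2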